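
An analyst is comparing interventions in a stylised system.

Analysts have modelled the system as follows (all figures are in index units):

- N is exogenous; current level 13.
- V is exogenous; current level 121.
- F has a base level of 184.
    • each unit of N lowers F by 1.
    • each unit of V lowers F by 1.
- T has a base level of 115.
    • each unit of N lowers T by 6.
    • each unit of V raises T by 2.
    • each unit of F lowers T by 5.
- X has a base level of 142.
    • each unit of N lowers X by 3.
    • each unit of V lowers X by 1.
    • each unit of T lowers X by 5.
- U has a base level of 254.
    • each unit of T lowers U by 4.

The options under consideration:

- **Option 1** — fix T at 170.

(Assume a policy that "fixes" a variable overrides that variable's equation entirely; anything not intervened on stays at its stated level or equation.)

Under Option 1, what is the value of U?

-426

Option 1 (T := 170):
  N = 13
  V = 121
  F = 184 − 13 − 121 = 50
  T = 170
  U = 254 − 4·170 = -426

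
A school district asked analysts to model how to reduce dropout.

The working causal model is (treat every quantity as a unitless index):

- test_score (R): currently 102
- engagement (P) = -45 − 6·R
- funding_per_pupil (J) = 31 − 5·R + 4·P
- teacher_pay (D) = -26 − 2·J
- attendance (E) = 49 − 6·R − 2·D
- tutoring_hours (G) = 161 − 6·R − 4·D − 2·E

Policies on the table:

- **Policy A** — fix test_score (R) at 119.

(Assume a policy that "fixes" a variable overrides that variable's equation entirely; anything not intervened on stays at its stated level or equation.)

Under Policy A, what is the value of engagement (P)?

Policy A (R := 119):
  R = 119
  P = -45 − 6·119 = -759

-759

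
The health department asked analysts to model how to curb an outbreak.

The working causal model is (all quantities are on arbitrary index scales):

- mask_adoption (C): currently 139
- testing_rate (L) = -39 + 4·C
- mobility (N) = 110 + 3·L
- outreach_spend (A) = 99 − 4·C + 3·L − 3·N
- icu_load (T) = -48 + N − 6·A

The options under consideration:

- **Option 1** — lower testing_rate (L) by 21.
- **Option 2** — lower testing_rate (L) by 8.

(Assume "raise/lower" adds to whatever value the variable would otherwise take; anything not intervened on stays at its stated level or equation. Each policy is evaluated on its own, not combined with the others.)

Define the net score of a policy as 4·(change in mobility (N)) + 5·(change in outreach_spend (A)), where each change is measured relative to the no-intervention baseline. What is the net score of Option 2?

144

Baseline:
  C = 139
  L = -39 + 4·139 = 517
  N = 110 + 3·517 = 1661
  A = 99 − 4·139 + 3·517 − 3·1661 = -3889
Option 2 (L − 8):
  C = 139
  L = -39 + 4·139 (−8 from intervention) = 509
  N = 110 + 3·509 = 1637
  A = 99 − 4·139 + 3·509 − 3·1637 = -3841
ΔN = 1637 − 1661 = -24; ΔA = -3841 − (-3889) = 48
Score = 4·(-24) + 5·48 = 144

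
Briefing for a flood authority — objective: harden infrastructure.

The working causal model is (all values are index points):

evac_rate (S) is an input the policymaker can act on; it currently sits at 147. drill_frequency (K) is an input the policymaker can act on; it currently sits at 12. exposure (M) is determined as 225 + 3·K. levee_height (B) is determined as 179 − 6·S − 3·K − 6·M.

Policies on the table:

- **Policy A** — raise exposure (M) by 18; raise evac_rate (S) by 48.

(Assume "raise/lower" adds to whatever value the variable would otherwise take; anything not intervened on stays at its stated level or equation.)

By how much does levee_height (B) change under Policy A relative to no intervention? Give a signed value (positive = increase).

-396

Baseline:
  S = 147
  K = 12
  M = 225 + 3·12 = 261
  B = 179 − 6·147 − 3·12 − 6·261 = -2305
Policy A (M + 18, S + 48):
  S = 147 + 48 = 195
  K = 12
  M = 225 + 3·12 (+18 from intervention) = 279
  B = 179 − 6·195 − 3·12 − 6·279 = -2701
Change in B: -2701 − (-2305) = -396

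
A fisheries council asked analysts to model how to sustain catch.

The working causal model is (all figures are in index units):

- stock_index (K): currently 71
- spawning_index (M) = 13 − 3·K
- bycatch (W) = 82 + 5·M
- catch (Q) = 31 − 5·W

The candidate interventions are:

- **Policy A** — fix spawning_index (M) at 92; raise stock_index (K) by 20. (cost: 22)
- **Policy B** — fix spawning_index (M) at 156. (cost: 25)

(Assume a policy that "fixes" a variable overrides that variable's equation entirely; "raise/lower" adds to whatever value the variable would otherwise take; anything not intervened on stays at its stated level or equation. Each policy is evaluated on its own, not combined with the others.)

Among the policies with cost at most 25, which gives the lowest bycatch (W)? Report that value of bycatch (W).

542

Policy A (M := 92, K + 20):
  K = 71 + 20 = 91
  M = 92
  W = 82 + 5·92 = 542
Policy B (M := 156):
  K = 71
  M = 156
  W = 82 + 5·156 = 862
Comparing — Policy A: W=542, Policy B: W=862. Lowest is 542 (Policy A).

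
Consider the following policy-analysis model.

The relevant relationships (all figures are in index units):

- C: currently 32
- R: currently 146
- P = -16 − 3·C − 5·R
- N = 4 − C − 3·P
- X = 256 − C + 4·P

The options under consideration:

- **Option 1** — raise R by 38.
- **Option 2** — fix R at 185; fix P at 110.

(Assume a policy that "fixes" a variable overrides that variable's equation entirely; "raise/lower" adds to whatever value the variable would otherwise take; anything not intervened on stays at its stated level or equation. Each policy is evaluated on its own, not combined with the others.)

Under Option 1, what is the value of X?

-3904

Option 1 (R + 38):
  C = 32
  R = 146 + 38 = 184
  P = -16 − 3·32 − 5·184 = -1032
  X = 256 − 32 + 4·(-1032) = -3904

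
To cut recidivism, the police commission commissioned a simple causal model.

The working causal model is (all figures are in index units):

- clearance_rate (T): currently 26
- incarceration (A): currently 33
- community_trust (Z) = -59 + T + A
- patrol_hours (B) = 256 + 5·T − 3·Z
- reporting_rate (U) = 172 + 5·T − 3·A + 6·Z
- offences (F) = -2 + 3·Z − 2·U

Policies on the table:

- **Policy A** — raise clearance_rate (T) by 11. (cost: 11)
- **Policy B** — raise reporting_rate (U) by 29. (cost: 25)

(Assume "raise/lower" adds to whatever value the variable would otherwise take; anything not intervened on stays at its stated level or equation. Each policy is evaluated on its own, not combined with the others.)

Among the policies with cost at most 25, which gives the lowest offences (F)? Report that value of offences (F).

-617

Policy A (T + 11):
  T = 26 + 11 = 37
  A = 33
  Z = -59 + 37 + 33 = 11
  U = 172 + 5·37 − 3·33 + 6·11 = 324
  F = -2 + 3·11 − 2·324 = -617
Policy B (U + 29):
  T = 26
  A = 33
  Z = -59 + 26 + 33 = 0
  U = 172 + 5·26 − 3·33 + 6·0 (+29 from intervention) = 232
  F = -2 + 3·0 − 2·232 = -466
Comparing — Policy A: F=-617, Policy B: F=-466. Lowest is -617 (Policy A).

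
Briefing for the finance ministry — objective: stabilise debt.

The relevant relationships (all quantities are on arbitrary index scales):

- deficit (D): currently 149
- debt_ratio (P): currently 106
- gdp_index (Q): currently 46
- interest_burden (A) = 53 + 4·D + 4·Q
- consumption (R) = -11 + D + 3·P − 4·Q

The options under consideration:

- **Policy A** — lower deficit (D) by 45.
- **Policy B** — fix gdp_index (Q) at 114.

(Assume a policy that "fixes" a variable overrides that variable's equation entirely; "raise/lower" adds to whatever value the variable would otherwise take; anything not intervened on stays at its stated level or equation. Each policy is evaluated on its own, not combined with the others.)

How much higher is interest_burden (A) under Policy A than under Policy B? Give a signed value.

-452

Policy A (D − 45):
  D = 149 − 45 = 104
  Q = 46
  A = 53 + 4·104 + 4·46 = 653
Policy B (Q := 114):
  D = 149
  Q = 114
  A = 53 + 4·149 + 4·114 = 1105
A: 653 − 1105 = -452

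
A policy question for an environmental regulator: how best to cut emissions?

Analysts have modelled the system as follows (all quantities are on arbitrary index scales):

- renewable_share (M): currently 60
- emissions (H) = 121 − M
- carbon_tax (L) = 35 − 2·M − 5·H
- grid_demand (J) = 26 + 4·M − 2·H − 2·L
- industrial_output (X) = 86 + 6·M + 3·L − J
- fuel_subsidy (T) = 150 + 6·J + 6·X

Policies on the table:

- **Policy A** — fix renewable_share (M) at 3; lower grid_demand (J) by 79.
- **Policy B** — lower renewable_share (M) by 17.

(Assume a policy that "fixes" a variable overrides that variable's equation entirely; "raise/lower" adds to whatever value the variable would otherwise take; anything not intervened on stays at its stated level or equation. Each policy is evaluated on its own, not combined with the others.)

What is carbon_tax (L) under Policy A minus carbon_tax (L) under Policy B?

Policy A (M := 3, J − 79):
  M = 3
  H = 121 − 3 = 118
  L = 35 − 2·3 − 5·118 = -561
Policy B (M − 17):
  M = 60 − 17 = 43
  H = 121 − 43 = 78
  L = 35 − 2·43 − 5·78 = -441
L: -561 − (-441) = -120

-120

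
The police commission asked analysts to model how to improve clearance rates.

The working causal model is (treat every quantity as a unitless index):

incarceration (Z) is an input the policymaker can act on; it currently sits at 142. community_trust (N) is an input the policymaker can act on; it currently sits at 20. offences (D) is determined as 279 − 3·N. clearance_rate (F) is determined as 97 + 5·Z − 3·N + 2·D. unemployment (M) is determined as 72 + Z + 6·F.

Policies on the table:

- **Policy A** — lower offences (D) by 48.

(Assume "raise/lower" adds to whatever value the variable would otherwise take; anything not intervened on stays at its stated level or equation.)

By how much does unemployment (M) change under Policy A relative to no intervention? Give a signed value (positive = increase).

-576

Baseline:
  Z = 142
  N = 20
  D = 279 − 3·20 = 219
  F = 97 + 5·142 − 3·20 + 2·219 = 1185
  M = 72 + 142 + 6·1185 = 7324
Policy A (D − 48):
  Z = 142
  N = 20
  D = 279 − 3·20 (−48 from intervention) = 171
  F = 97 + 5·142 − 3·20 + 2·171 = 1089
  M = 72 + 142 + 6·1089 = 6748
Change in M: 6748 − 7324 = -576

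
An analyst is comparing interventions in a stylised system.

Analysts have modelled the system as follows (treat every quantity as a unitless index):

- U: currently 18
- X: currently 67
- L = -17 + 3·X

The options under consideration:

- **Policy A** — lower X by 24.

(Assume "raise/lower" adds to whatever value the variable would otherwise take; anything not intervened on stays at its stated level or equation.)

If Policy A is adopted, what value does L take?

112

Policy A (X − 24):
  X = 67 − 24 = 43
  L = -17 + 3·43 = 112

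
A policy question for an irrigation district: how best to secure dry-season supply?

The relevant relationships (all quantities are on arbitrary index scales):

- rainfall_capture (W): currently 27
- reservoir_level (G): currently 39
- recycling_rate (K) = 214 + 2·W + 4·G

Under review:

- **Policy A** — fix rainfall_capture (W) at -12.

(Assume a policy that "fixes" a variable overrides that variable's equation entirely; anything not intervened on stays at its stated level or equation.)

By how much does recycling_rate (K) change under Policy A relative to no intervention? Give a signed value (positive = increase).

Baseline:
  W = 27
  G = 39
  K = 214 + 2·27 + 4·39 = 424
Policy A (W := -12):
  W = -12
  G = 39
  K = 214 + 2·(-12) + 4·39 = 346
Change in K: 346 − 424 = -78

-78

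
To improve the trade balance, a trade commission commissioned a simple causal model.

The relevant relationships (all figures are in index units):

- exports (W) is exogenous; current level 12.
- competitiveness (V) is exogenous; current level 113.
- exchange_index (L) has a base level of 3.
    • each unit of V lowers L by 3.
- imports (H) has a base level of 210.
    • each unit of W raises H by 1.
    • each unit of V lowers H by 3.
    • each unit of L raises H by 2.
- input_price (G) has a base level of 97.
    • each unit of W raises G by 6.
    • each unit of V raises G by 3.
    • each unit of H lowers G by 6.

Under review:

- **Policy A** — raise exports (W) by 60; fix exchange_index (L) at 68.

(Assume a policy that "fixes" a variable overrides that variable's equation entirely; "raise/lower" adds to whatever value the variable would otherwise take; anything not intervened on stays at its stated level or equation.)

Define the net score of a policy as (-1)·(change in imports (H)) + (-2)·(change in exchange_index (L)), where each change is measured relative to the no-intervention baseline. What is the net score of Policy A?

Baseline:
  W = 12
  V = 113
  L = 3 − 3·113 = -336
  H = 210 + 12 − 3·113 + 2·(-336) = -789
Policy A (W + 60, L := 68):
  W = 12 + 60 = 72
  V = 113
  L = 68
  H = 210 + 72 − 3·113 + 2·68 = 79
ΔH = 79 − (-789) = 868; ΔL = 68 − (-336) = 404
Score = (-1)·868 + (-2)·404 = -1676

-1676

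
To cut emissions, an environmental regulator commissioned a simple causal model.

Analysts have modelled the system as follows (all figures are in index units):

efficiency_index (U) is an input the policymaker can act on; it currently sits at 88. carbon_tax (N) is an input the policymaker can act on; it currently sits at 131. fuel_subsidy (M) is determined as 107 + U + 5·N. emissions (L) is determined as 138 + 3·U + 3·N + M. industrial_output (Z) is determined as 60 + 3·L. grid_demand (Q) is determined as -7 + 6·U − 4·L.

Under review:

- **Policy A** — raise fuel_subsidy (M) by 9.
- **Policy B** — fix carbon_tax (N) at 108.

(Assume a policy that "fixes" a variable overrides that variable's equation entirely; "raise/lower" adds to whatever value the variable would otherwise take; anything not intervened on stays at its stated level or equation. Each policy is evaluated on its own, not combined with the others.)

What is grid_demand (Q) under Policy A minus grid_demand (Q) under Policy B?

Policy A (M + 9):
  U = 88
  N = 131
  M = 107 + 88 + 5·131 (+9 from intervention) = 859
  L = 138 + 3·88 + 3·131 + 859 = 1654
  Q = -7 + 6·88 − 4·1654 = -6095
Policy B (N := 108):
  U = 88
  N = 108
  M = 107 + 88 + 5·108 = 735
  L = 138 + 3·88 + 3·108 + 735 = 1461
  Q = -7 + 6·88 − 4·1461 = -5323
Q: -6095 − (-5323) = -772

-772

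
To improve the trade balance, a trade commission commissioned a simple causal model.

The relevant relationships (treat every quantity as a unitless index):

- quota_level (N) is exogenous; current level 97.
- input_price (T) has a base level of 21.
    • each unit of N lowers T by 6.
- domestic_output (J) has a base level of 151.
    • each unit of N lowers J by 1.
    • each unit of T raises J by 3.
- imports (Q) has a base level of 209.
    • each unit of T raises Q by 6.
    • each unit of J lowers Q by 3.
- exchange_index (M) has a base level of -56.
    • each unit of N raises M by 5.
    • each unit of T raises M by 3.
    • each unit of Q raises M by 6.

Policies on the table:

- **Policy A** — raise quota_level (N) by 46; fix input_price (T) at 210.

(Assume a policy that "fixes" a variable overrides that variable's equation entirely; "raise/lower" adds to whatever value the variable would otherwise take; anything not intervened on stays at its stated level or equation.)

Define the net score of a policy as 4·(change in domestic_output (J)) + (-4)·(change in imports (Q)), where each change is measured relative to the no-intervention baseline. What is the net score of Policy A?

Baseline:
  N = 97
  T = 21 − 6·97 = -561
  J = 151 − 97 + 3·(-561) = -1629
  Q = 209 + 6·(-561) − 3·(-1629) = 1730
Policy A (N + 46, T := 210):
  N = 97 + 46 = 143
  T = 210
  J = 151 − 143 + 3·210 = 638
  Q = 209 + 6·210 − 3·638 = -445
ΔJ = 638 − (-1629) = 2267; ΔQ = -445 − 1730 = -2175
Score = 4·2267 + (-4)·(-2175) = 17768

17768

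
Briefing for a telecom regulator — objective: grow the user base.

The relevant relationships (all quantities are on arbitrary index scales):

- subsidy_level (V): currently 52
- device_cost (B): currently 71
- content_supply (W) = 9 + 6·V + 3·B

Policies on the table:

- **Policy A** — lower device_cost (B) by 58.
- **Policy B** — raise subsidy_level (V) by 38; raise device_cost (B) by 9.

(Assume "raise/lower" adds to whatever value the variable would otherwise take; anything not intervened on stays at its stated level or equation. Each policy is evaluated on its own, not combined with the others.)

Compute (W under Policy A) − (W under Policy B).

Policy A (B − 58):
  V = 52
  B = 71 − 58 = 13
  W = 9 + 6·52 + 3·13 = 360
Policy B (V + 38, B + 9):
  V = 52 + 38 = 90
  B = 71 + 9 = 80
  W = 9 + 6·90 + 3·80 = 789
W: 360 − 789 = -429

-429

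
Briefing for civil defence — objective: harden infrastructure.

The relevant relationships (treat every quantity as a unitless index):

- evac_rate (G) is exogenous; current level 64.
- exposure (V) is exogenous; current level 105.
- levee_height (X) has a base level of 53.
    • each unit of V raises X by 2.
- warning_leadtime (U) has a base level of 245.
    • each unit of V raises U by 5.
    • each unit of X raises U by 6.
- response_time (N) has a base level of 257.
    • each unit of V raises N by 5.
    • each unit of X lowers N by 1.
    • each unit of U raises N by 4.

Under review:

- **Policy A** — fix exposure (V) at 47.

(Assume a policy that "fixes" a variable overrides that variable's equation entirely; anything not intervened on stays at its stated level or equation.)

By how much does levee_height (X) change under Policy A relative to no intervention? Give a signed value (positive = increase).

-116

Baseline:
  V = 105
  X = 53 + 2·105 = 263
Policy A (V := 47):
  V = 47
  X = 53 + 2·47 = 147
Change in X: 147 − 263 = -116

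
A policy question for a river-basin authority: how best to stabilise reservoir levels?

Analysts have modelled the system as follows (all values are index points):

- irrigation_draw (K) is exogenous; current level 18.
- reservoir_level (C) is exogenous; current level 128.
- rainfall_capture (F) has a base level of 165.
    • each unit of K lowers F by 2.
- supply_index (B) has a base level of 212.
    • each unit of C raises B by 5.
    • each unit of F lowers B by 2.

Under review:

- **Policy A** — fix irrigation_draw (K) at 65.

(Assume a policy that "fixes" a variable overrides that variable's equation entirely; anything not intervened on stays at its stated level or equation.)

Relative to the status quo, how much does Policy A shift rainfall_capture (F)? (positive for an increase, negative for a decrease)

-94

Baseline:
  K = 18
  F = 165 − 2·18 = 129
Policy A (K := 65):
  K = 65
  F = 165 − 2·65 = 35
Change in F: 35 − 129 = -94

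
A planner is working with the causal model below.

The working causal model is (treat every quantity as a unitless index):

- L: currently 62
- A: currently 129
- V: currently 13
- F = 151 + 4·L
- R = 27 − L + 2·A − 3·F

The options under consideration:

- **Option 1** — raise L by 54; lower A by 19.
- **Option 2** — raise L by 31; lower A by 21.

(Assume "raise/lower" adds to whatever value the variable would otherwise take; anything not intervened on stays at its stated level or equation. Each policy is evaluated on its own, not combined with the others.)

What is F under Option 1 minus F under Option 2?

Option 1 (L + 54, A − 19):
  L = 62 + 54 = 116
  F = 151 + 4·116 = 615
Option 2 (L + 31, A − 21):
  L = 62 + 31 = 93
  F = 151 + 4·93 = 523
F: 615 − 523 = 92

92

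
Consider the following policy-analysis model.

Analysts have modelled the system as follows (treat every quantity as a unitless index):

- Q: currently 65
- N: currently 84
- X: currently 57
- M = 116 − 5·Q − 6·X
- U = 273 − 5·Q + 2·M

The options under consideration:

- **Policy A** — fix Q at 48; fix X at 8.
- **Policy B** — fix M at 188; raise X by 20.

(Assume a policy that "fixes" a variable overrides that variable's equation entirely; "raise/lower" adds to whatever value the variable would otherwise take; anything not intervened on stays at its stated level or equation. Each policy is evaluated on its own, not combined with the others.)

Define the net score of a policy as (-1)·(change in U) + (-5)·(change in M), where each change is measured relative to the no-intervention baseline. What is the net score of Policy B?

-5173

Baseline:
  Q = 65
  X = 57
  M = 116 − 5·65 − 6·57 = -551
  U = 273 − 5·65 + 2·(-551) = -1154
Policy B (M := 188, X + 20):
  Q = 65
  X = 57 + 20 = 77
  M = 188
  U = 273 − 5·65 + 2·188 = 324
ΔU = 324 − (-1154) = 1478; ΔM = 188 − (-551) = 739
Score = (-1)·1478 + (-5)·739 = -5173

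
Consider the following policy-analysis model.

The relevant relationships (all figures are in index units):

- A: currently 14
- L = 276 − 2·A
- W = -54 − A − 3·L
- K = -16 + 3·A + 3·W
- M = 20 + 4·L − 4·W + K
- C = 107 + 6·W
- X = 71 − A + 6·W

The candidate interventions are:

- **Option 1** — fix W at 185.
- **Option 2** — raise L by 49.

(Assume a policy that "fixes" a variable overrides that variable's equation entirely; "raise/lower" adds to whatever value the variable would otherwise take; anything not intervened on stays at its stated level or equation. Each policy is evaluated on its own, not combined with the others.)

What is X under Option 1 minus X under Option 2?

Option 1 (W := 185):
  A = 14
  L = 276 − 2·14 = 248
  W = 185
  X = 71 − 14 + 6·185 = 1167
Option 2 (L + 49):
  A = 14
  L = 276 − 2·14 (+49 from intervention) = 297
  W = -54 − 14 − 3·297 = -959
  X = 71 − 14 + 6·(-959) = -5697
X: 1167 − (-5697) = 6864

6864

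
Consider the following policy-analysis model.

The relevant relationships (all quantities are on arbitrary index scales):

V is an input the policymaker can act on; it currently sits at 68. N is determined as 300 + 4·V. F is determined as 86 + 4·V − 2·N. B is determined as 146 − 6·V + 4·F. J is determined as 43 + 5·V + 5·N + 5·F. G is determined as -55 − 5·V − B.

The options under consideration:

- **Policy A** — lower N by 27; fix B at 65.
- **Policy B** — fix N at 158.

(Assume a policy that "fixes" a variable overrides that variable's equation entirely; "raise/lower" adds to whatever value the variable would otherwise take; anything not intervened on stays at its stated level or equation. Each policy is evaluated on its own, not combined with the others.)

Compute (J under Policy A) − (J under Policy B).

Policy A (N − 27, B := 65):
  V = 68
  N = 300 + 4·68 (−27 from intervention) = 545
  F = 86 + 4·68 − 2·545 = -732
  J = 43 + 5·68 + 5·545 + 5·(-732) = -552
Policy B (N := 158):
  V = 68
  N = 158
  F = 86 + 4·68 − 2·158 = 42
  J = 43 + 5·68 + 5·158 + 5·42 = 1383
J: -552 − 1383 = -1935

-1935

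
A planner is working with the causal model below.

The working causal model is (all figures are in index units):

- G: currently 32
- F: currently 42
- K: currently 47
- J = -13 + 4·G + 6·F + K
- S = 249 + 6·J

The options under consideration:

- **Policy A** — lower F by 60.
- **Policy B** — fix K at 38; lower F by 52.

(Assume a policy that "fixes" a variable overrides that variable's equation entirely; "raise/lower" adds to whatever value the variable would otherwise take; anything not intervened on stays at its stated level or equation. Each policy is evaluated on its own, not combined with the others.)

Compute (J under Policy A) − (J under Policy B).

Policy A (F − 60):
  G = 32
  F = 42 − 60 = -18
  K = 47
  J = -13 + 4·32 + 6·(-18) + 47 = 54
Policy B (K := 38, F − 52):
  G = 32
  F = 42 − 52 = -10
  K = 38
  J = -13 + 4·32 + 6·(-10) + 38 = 93
J: 54 − 93 = -39

-39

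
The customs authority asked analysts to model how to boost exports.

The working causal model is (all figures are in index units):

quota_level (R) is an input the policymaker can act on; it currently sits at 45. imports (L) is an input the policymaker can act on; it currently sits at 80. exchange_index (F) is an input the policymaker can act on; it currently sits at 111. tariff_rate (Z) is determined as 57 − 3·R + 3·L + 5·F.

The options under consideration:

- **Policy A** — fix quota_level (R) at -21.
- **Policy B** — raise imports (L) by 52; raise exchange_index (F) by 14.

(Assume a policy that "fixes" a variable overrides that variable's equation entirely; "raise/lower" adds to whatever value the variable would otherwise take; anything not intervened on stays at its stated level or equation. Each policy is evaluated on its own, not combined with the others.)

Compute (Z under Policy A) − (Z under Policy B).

-28

Policy A (R := -21):
  R = -21
  L = 80
  F = 111
  Z = 57 − 3·(-21) + 3·80 + 5·111 = 915
Policy B (L + 52, F + 14):
  R = 45
  L = 80 + 52 = 132
  F = 111 + 14 = 125
  Z = 57 − 3·45 + 3·132 + 5·125 = 943
Z: 915 − 943 = -28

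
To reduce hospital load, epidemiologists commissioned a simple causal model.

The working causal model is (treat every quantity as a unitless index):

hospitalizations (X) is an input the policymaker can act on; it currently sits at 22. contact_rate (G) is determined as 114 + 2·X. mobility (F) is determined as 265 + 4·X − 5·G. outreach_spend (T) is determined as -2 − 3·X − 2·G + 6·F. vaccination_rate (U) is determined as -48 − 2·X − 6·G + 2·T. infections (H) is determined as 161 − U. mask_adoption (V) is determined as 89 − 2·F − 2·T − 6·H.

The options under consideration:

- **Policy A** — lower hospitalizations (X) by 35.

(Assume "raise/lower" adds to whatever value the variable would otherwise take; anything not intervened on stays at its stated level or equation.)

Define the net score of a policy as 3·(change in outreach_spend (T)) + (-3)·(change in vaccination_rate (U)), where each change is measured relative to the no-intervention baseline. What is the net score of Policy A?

Baseline:
  X = 22
  G = 114 + 2·22 = 158
  F = 265 + 4·22 − 5·158 = -437
  T = -2 − 3·22 − 2·158 + 6·(-437) = -3006
  U = -48 − 2·22 − 6·158 + 2·(-3006) = -7052
Policy A (X − 35):
  X = 22 − 35 = -13
  G = 114 + 2·(-13) = 88
  F = 265 + 4·(-13) − 5·88 = -227
  T = -2 − 3·(-13) − 2·88 + 6·(-227) = -1501
  U = -48 − 2·(-13) − 6·88 + 2·(-1501) = -3552
ΔT = -1501 − (-3006) = 1505; ΔU = -3552 − (-7052) = 3500
Score = 3·1505 + (-3)·3500 = -5985

-5985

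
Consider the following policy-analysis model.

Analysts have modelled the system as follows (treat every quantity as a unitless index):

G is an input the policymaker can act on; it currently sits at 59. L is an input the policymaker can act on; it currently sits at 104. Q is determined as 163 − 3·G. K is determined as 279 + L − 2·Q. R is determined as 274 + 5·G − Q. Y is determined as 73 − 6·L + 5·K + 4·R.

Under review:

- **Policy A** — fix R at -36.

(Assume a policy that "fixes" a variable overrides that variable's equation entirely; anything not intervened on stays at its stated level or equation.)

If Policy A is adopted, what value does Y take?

1360

Policy A (R := -36):
  G = 59
  L = 104
  Q = 163 − 3·59 = -14
  K = 279 + 104 − 2·(-14) = 411
  R = -36
  Y = 73 − 6·104 + 5·411 + 4·(-36) = 1360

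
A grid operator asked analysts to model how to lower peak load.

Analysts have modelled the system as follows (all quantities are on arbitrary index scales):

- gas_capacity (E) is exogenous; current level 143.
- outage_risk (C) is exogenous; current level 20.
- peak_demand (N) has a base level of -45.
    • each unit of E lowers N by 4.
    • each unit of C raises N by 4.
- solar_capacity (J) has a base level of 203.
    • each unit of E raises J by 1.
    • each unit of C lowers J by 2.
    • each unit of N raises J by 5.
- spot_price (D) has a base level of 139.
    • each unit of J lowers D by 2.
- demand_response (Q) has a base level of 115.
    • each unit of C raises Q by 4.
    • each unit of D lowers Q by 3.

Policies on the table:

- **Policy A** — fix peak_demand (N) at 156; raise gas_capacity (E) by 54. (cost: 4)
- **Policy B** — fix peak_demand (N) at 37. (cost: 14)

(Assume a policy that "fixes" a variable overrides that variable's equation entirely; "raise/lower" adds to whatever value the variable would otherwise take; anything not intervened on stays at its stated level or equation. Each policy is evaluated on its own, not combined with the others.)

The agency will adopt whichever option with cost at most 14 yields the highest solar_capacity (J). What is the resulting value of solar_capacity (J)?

1140

Policy A (N := 156, E + 54):
  E = 143 + 54 = 197
  C = 20
  N = 156
  J = 203 + 197 − 2·20 + 5·156 = 1140
Policy B (N := 37):
  E = 143
  C = 20
  N = 37
  J = 203 + 143 − 2·20 + 5·37 = 491
Comparing — Policy A: J=1140, Policy B: J=491. Highest is 1140 (Policy A).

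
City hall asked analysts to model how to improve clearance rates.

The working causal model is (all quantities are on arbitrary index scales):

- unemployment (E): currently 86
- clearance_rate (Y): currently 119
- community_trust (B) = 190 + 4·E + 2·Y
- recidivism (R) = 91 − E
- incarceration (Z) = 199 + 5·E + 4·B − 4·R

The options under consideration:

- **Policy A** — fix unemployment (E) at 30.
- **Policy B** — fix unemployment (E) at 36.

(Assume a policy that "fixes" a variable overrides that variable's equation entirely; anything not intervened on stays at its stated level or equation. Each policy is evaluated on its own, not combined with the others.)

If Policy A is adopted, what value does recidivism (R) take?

61

Policy A (E := 30):
  E = 30
  R = 91 − 30 = 61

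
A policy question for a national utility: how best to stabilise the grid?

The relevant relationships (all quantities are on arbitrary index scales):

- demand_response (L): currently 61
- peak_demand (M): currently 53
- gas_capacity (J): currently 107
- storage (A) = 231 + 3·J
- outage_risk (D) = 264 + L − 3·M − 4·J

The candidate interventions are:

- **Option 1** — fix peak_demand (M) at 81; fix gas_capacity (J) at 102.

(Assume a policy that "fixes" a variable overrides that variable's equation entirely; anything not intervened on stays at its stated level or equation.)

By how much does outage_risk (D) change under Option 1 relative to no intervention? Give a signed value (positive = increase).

Baseline:
  L = 61
  M = 53
  J = 107
  D = 264 + 61 − 3·53 − 4·107 = -262
Option 1 (M := 81, J := 102):
  L = 61
  M = 81
  J = 102
  D = 264 + 61 − 3·81 − 4·102 = -326
Change in D: -326 − (-262) = -64

-64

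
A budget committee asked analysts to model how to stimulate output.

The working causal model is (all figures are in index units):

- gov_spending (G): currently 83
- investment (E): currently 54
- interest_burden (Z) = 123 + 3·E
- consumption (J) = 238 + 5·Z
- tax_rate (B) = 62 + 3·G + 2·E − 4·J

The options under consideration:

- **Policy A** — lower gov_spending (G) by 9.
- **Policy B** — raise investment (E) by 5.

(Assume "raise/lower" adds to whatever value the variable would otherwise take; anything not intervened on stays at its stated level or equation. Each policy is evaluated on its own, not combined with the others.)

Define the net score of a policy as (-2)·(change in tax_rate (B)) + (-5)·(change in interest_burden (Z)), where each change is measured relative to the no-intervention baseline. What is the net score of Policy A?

Baseline:
  G = 83
  E = 54
  Z = 123 + 3·54 = 285
  J = 238 + 5·285 = 1663
  B = 62 + 3·83 + 2·54 − 4·1663 = -6233
Policy A (G − 9):
  G = 83 − 9 = 74
  E = 54
  Z = 123 + 3·54 = 285
  J = 238 + 5·285 = 1663
  B = 62 + 3·74 + 2·54 − 4·1663 = -6260
ΔB = -6260 − (-6233) = -27; ΔZ = 285 − 285 = 0
Score = (-2)·(-27) + (-5)·0 = 54

54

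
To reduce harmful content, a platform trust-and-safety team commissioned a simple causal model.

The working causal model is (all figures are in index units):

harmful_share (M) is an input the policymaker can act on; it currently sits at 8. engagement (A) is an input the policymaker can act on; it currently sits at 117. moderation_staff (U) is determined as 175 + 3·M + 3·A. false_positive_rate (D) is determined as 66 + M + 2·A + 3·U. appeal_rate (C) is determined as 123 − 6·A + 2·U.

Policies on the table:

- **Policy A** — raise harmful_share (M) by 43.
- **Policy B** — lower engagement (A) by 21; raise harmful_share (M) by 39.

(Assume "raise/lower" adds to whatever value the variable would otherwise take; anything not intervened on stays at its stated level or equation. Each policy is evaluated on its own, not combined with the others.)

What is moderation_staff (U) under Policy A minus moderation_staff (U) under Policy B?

Policy A (M + 43):
  M = 8 + 43 = 51
  A = 117
  U = 175 + 3·51 + 3·117 = 679
Policy B (A − 21, M + 39):
  M = 8 + 39 = 47
  A = 117 − 21 = 96
  U = 175 + 3·47 + 3·96 = 604
U: 679 − 604 = 75

75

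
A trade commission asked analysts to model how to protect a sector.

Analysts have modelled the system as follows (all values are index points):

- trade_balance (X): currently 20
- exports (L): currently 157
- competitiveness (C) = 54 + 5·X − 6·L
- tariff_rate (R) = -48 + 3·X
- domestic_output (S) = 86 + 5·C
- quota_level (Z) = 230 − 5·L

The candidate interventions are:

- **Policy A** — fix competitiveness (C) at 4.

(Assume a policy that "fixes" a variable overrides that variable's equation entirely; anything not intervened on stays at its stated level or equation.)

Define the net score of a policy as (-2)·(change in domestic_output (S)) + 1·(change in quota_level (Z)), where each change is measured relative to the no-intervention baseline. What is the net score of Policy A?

-7920

Baseline:
  X = 20
  L = 157
  C = 54 + 5·20 − 6·157 = -788
  S = 86 + 5·(-788) = -3854
  Z = 230 − 5·157 = -555
Policy A (C := 4):
  X = 20
  L = 157
  C = 4
  S = 86 + 5·4 = 106
  Z = 230 − 5·157 = -555
ΔS = 106 − (-3854) = 3960; ΔZ = -555 − (-555) = 0
Score = (-2)·3960 + 1·0 = -7920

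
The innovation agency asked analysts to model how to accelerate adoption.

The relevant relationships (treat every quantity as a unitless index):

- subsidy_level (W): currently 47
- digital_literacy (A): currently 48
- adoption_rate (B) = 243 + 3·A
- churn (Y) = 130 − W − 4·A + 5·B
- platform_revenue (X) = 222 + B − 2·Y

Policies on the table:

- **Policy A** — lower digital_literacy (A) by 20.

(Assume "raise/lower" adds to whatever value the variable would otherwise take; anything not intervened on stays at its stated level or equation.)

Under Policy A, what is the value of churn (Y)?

1606

Policy A (A − 20):
  W = 47
  A = 48 − 20 = 28
  B = 243 + 3·28 = 327
  Y = 130 − 47 − 4·28 + 5·327 = 1606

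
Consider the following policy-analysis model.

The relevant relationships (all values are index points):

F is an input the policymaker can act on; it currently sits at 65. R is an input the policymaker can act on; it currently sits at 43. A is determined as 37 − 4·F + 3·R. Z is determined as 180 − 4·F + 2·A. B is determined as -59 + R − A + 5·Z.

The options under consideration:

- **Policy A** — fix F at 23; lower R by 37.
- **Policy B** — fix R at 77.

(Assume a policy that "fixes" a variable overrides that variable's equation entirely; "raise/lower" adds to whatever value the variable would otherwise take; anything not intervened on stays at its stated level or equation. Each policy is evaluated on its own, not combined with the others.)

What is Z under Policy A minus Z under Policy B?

Policy A (F := 23, R − 37):
  F = 23
  R = 43 − 37 = 6
  A = 37 − 4·23 + 3·6 = -37
  Z = 180 − 4·23 + 2·(-37) = 14
Policy B (R := 77):
  F = 65
  R = 77
  A = 37 − 4·65 + 3·77 = 8
  Z = 180 − 4·65 + 2·8 = -64
Z: 14 − (-64) = 78

78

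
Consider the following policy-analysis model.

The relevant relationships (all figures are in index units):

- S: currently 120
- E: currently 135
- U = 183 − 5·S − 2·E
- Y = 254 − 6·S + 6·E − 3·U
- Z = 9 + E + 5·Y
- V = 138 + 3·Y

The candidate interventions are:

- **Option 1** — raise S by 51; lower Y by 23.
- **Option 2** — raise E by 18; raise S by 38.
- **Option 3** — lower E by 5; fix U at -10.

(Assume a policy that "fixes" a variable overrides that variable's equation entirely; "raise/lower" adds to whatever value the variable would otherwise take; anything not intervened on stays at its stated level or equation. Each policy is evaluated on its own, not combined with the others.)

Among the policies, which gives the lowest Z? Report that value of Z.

1859

Option 1 (S + 51, Y − 23):
  S = 120 + 51 = 171
  E = 135
  U = 183 − 5·171 − 2·135 = -942
  Y = 254 − 6·171 + 6·135 − 3·(-942) (−23 from intervention) = 2841
  Z = 9 + 135 + 5·2841 = 14349
Option 2 (E + 18, S + 38):
  S = 120 + 38 = 158
  E = 135 + 18 = 153
  U = 183 − 5·158 − 2·153 = -913
  Y = 254 − 6·158 + 6·153 − 3·(-913) = 2963
  Z = 9 + 153 + 5·2963 = 14977
Option 3 (E − 5, U := -10):
  S = 120
  E = 135 − 5 = 130
  U = -10
  Y = 254 − 6·120 + 6·130 − 3·(-10) = 344
  Z = 9 + 130 + 5·344 = 1859
Comparing — Option 1: Z=14349, Option 2: Z=14977, Option 3: Z=1859. Lowest is 1859 (Option 3).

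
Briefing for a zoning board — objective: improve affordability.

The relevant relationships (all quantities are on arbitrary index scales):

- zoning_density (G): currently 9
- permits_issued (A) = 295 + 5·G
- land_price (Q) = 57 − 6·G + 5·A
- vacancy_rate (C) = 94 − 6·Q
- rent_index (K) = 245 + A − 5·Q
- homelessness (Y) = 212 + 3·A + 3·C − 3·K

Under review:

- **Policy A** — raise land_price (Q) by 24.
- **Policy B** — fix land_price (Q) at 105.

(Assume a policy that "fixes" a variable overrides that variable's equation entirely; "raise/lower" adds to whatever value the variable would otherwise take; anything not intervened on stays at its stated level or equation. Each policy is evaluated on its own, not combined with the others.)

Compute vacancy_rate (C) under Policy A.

-10268

Policy A (Q + 24):
  G = 9
  A = 295 + 5·9 = 340
  Q = 57 − 6·9 + 5·340 (+24 from intervention) = 1727
  C = 94 − 6·1727 = -10268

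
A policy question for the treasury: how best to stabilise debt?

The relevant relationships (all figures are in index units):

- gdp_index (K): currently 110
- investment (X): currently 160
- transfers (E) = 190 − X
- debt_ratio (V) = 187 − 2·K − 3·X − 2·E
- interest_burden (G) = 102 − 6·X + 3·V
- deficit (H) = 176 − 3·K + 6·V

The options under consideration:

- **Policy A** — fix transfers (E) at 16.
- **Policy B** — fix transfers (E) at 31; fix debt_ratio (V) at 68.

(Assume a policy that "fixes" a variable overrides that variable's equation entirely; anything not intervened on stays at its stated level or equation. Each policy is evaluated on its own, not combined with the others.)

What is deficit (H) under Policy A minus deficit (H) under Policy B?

-3678

Policy A (E := 16):
  K = 110
  X = 160
  E = 16
  V = 187 − 2·110 − 3·160 − 2·16 = -545
  H = 176 − 3·110 + 6·(-545) = -3424
Policy B (E := 31, V := 68):
  K = 110
  X = 160
  E = 31
  V = 68
  H = 176 − 3·110 + 6·68 = 254
H: -3424 − 254 = -3678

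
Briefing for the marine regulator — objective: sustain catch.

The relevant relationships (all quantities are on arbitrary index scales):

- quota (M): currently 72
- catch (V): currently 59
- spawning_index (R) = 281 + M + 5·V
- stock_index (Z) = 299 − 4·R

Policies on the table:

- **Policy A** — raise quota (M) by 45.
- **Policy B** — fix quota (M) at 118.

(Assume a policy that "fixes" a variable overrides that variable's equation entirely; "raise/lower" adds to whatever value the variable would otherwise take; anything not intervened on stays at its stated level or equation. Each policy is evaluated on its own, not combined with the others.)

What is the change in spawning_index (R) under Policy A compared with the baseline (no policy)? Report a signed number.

45

Baseline:
  M = 72
  V = 59
  R = 281 + 72 + 5·59 = 648
Policy A (M + 45):
  M = 72 + 45 = 117
  V = 59
  R = 281 + 117 + 5·59 = 693
Change in R: 693 − 648 = 45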